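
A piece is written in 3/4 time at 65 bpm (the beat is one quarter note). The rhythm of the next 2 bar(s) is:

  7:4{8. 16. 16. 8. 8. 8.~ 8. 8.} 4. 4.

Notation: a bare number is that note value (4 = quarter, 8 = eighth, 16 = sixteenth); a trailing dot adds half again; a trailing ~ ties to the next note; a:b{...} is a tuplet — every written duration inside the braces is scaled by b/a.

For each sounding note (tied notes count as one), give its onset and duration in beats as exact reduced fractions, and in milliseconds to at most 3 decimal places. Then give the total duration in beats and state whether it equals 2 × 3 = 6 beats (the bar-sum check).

1) 0.0ms=0b +395.604ms=3/7b
2) 395.604ms=3/7b +197.802ms=3/14b
3) 593.407ms=9/14b +197.802ms=3/14b
4) 791.209ms=6/7b +395.604ms=3/7b
5) 1186.813ms=9/7b +395.604ms=3/7b
6) 1582.418ms=12/7b +791.209ms=6/7b
7) 2373.626ms=18/7b +395.604ms=3/7b
8) 2769.231ms=3b +1384.615ms=3/2b
9) 4153.846ms=9/2b +1384.615ms=3/2b
Σ=6b of 6 (65bpm 3/4) — PASS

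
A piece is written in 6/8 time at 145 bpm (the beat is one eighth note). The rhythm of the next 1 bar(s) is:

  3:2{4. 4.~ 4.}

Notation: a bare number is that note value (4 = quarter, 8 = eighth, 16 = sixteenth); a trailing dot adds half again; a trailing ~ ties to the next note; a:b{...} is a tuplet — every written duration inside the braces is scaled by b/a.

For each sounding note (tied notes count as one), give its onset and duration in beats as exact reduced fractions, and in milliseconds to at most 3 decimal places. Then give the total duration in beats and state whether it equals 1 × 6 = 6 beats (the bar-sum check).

1) 0.0ms=0b +827.586ms=2b
2) 827.586ms=2b +1655.172ms=4b
Σ=6b of 6 (145bpm 6/8) — PASS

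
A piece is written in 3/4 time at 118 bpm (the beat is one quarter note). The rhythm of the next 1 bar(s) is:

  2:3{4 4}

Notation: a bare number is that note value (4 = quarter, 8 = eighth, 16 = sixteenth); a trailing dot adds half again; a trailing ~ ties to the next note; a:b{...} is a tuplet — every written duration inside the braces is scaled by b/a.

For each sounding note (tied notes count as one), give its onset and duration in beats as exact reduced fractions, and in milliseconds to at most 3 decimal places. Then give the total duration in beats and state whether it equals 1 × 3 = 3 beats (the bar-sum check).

1) 0.0ms=0b +762.712ms=3/2b
2) 762.712ms=3/2b +762.712ms=3/2b
Σ=3b of 3 (118bpm 3/4) — PASS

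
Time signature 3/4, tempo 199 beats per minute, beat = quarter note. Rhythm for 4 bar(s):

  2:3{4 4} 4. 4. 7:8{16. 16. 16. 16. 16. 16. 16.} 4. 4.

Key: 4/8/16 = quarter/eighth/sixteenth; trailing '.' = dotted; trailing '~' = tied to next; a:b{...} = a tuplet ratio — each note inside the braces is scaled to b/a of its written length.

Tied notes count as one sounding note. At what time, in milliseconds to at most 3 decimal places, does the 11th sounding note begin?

1. 0.0ms @ 0 + 452.261ms (3/2)
2. 452.261ms @ 3/2 + 452.261ms (3/2)
3. 904.523ms @ 3 + 452.261ms (3/2)
4. 1356.784ms @ 9/2 + 452.261ms (3/2)
5. 1809.045ms @ 6 + 129.218ms (3/7)
6. 1938.263ms @ 45/7 + 129.218ms (3/7)
7. 2067.48ms @ 48/7 + 129.218ms (3/7)
8. 2196.698ms @ 51/7 + 129.218ms (3/7)
9. 2325.915ms @ 54/7 + 129.218ms (3/7)
10. 2455.133ms @ 57/7 + 129.218ms (3/7)
11. 2584.35ms @ 60/7 + 129.218ms (3/7)
12. 2713.568ms @ 9 + 452.261ms (3/2)
13. 3165.829ms @ 21/2 + 452.261ms (3/2)

note 11 onset = 60/7b = 2584.35ms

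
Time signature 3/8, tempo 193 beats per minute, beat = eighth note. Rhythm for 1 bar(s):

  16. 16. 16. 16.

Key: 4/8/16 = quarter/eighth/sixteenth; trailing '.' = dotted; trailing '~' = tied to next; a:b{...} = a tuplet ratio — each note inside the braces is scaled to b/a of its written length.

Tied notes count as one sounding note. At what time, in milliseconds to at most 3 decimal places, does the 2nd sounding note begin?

1. 0.0ms @ 0 + 233.161ms (3/4)
2. 233.161ms @ 3/4 + 233.161ms (3/4)
3. 466.321ms @ 3/2 + 233.161ms (3/4)
4. 699.482ms @ 9/4 + 233.161ms (3/4)

note 2 onset = 3/4b = 233.161ms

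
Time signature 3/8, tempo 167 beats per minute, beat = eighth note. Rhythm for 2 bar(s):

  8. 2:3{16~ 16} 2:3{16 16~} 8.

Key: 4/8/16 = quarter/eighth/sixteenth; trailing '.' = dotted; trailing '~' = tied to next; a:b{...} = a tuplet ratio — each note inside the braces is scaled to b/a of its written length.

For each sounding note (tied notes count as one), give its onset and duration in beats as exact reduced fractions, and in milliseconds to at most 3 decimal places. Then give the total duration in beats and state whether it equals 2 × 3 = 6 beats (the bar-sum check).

1) 0.0ms=0b +538.922ms=3/2b
2) 538.922ms=3/2b +538.922ms=3/2b
3) 1077.844ms=3b +269.461ms=3/4b
4) 1347.305ms=15/4b +808.383ms=9/4b
Σ=6b of 6 (167bpm 3/8) — PASS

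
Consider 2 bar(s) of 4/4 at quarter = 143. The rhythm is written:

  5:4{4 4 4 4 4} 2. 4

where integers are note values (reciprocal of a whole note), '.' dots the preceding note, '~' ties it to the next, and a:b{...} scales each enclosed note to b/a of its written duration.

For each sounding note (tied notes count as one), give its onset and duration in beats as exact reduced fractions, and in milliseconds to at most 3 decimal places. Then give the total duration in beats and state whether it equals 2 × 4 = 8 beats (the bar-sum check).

1) 0.0ms=0b +335.664ms=4/5b
2) 335.664ms=4/5b +335.664ms=4/5b
3) 671.329ms=8/5b +335.664ms=4/5b
4) 1006.993ms=12/5b +335.664ms=4/5b
5) 1342.657ms=16/5b +335.664ms=4/5b
6) 1678.322ms=4b +1258.741ms=3b
7) 2937.063ms=7b +419.58ms=1b
Σ=8b of 8 (143bpm 4/4) — PASS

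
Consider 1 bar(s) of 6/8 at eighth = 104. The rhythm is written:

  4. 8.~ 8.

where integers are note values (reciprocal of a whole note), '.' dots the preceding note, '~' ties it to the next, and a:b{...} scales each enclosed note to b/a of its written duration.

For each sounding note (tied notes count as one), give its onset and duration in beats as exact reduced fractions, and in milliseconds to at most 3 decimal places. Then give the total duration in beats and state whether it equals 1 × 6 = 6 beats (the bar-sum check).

1) 0.0ms=0b +1730.769ms=3b
2) 1730.769ms=3b +1730.769ms=3b
Σ=6b of 6 (104bpm 6/8) — PASS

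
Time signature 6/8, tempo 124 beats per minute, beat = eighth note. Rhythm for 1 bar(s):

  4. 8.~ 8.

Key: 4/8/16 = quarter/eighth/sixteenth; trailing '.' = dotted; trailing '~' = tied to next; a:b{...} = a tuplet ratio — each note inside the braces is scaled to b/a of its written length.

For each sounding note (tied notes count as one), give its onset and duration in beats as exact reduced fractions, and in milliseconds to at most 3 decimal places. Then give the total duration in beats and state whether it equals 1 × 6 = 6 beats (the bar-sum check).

1) 0.0ms=0b +1451.613ms=3b
2) 1451.613ms=3b +1451.613ms=3b
Σ=6b of 6 (124bpm 6/8) — PASS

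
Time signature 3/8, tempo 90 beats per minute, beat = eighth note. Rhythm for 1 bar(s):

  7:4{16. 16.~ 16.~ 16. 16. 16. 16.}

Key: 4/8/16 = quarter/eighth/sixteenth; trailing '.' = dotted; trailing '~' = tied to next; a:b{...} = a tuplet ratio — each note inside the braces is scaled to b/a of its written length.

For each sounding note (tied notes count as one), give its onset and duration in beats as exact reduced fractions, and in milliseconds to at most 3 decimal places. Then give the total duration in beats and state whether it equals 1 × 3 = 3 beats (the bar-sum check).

1) 0.0ms=0b +285.714ms=3/7b
2) 285.714ms=3/7b +857.143ms=9/7b
3) 1142.857ms=12/7b +285.714ms=3/7b
4) 1428.571ms=15/7b +285.714ms=3/7b
5) 1714.286ms=18/7b +285.714ms=3/7b
Σ=3b of 3 (90bpm 3/8) — PASS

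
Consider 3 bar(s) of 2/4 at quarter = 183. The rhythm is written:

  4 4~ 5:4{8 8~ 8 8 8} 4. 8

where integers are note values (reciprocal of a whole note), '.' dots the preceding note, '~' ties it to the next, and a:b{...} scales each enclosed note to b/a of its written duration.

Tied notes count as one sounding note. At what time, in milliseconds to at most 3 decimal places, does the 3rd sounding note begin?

note 3 onset = 12/5b = 786.885ms

1. 0.0ms @ 0 + 327.869ms (1)
2. 327.869ms @ 1 + 459.016ms (7/5)
3. 786.885ms @ 12/5 + 262.295ms (4/5)
4. 1049.18ms @ 16/5 + 131.148ms (2/5)
5. 1180.328ms @ 18/5 + 131.148ms (2/5)
6. 1311.475ms @ 4 + 491.803ms (3/2)
7. 1803.279ms @ 11/2 + 163.934ms (1/2)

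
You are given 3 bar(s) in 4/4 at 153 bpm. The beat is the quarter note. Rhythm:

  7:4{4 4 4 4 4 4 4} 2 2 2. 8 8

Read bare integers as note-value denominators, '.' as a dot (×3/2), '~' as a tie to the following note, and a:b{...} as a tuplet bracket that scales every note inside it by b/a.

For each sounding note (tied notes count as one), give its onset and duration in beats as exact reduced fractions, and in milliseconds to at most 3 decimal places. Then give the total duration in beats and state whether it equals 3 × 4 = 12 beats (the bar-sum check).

1) 0.0ms=0b +224.09ms=4/7b
2) 224.09ms=4/7b +224.09ms=4/7b
3) 448.179ms=8/7b +224.09ms=4/7b
4) 672.269ms=12/7b +224.09ms=4/7b
5) 896.359ms=16/7b +224.09ms=4/7b
6) 1120.448ms=20/7b +224.09ms=4/7b
7) 1344.538ms=24/7b +224.09ms=4/7b
8) 1568.627ms=4b +784.314ms=2b
9) 2352.941ms=6b +784.314ms=2b
10) 3137.255ms=8b +1176.471ms=3b
11) 4313.725ms=11b +196.078ms=1/2b
12) 4509.804ms=23/2b +196.078ms=1/2b
Σ=12b of 12 (153bpm 4/4) — PASS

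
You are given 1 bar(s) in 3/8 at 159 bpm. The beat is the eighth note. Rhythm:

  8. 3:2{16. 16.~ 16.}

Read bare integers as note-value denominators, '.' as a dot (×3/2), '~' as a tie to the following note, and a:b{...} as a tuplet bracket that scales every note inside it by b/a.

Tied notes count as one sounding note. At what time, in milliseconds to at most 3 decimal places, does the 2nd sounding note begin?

1. 0.0ms @ 0 + 566.038ms (3/2)
2. 566.038ms @ 3/2 + 188.679ms (1/2)
3. 754.717ms @ 2 + 377.358ms (1)

note 2 onset = 3/2b = 566.038ms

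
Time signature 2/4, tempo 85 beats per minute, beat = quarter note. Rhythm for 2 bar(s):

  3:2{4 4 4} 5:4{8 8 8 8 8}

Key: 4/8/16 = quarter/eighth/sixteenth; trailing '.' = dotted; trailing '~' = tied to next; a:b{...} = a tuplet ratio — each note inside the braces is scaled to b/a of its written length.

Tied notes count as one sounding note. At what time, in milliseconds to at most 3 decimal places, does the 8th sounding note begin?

1. 0.0ms @ 0 + 470.588ms (2/3)
2. 470.588ms @ 2/3 + 470.588ms (2/3)
3. 941.176ms @ 4/3 + 470.588ms (2/3)
4. 1411.765ms @ 2 + 282.353ms (2/5)
5. 1694.118ms @ 12/5 + 282.353ms (2/5)
6. 1976.471ms @ 14/5 + 282.353ms (2/5)
7. 2258.824ms @ 16/5 + 282.353ms (2/5)
8. 2541.176ms @ 18/5 + 282.353ms (2/5)

note 8 onset = 18/5b = 2541.176ms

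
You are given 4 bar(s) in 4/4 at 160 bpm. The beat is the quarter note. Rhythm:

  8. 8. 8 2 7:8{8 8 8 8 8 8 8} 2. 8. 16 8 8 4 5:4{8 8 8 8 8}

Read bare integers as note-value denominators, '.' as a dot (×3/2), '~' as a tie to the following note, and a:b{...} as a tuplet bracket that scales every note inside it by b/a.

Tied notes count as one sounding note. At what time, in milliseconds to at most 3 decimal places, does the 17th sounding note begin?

1. 0.0ms @ 0 + 281.25ms (3/4)
2. 281.25ms @ 3/4 + 281.25ms (3/4)
3. 562.5ms @ 3/2 + 187.5ms (1/2)
4. 750.0ms @ 2 + 750.0ms (2)
5. 1500.0ms @ 4 + 214.286ms (4/7)
6. 1714.286ms @ 32/7 + 214.286ms (4/7)
7. 1928.571ms @ 36/7 + 214.286ms (4/7)
8. 2142.857ms @ 40/7 + 214.286ms (4/7)
9. 2357.143ms @ 44/7 + 214.286ms (4/7)
10. 2571.429ms @ 48/7 + 214.286ms (4/7)
11. 2785.714ms @ 52/7 + 214.286ms (4/7)
12. 3000.0ms @ 8 + 1125.0ms (3)
13. 4125.0ms @ 11 + 281.25ms (3/4)
14. 4406.25ms @ 47/4 + 93.75ms (1/4)
15. 4500.0ms @ 12 + 187.5ms (1/2)
16. 4687.5ms @ 25/2 + 187.5ms (1/2)
17. 4875.0ms @ 13 + 375.0ms (1)
18. 5250.0ms @ 14 + 150.0ms (2/5)
19. 5400.0ms @ 72/5 + 150.0ms (2/5)
20. 5550.0ms @ 74/5 + 150.0ms (2/5)
21. 5700.0ms @ 76/5 + 150.0ms (2/5)
22. 5850.0ms @ 78/5 + 150.0ms (2/5)

note 17 onset = 13b = 4875.0ms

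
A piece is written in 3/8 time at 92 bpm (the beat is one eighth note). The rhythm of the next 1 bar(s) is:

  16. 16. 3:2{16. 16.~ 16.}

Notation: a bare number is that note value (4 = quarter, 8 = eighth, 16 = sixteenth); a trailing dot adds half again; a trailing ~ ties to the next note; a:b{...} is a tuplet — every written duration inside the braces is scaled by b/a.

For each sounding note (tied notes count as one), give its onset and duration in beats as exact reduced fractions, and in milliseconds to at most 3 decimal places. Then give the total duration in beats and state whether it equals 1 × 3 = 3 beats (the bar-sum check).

1) 0.0ms=0b +489.13ms=3/4b
2) 489.13ms=3/4b +489.13ms=3/4b
3) 978.261ms=3/2b +326.087ms=1/2b
4) 1304.348ms=2b +652.174ms=1b
Σ=3b of 3 (92bpm 3/8) — PASS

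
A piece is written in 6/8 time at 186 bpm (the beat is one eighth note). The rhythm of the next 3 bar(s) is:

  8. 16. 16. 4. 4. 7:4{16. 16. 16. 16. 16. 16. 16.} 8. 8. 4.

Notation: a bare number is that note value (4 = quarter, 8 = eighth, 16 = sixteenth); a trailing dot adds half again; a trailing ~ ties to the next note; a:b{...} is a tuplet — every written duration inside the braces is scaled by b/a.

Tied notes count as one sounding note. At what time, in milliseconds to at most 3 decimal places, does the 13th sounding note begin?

note 13 onset = 12b = 3870.968ms

1. 0.0ms @ 0 + 483.871ms (3/2)
2. 483.871ms @ 3/2 + 241.935ms (3/4)
3. 725.806ms @ 9/4 + 241.935ms (3/4)
4. 967.742ms @ 3 + 967.742ms (3)
5. 1935.484ms @ 6 + 967.742ms (3)
6. 2903.226ms @ 9 + 138.249ms (3/7)
7. 3041.475ms @ 66/7 + 138.249ms (3/7)
8. 3179.724ms @ 69/7 + 138.249ms (3/7)
9. 3317.972ms @ 72/7 + 138.249ms (3/7)
10. 3456.221ms @ 75/7 + 138.249ms (3/7)
11. 3594.47ms @ 78/7 + 138.249ms (3/7)
12. 3732.719ms @ 81/7 + 138.249ms (3/7)
13. 3870.968ms @ 12 + 483.871ms (3/2)
14. 4354.839ms @ 27/2 + 483.871ms (3/2)
15. 4838.71ms @ 15 + 967.742ms (3)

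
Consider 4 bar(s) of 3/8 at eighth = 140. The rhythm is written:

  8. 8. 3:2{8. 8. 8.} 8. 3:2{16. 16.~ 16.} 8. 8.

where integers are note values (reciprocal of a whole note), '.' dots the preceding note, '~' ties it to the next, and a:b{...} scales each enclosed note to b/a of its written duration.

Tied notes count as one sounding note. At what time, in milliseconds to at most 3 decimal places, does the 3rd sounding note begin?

1. 0.0ms @ 0 + 642.857ms (3/2)
2. 642.857ms @ 3/2 + 642.857ms (3/2)
3. 1285.714ms @ 3 + 428.571ms (1)
4. 1714.286ms @ 4 + 428.571ms (1)
5. 2142.857ms @ 5 + 428.571ms (1)
6. 2571.429ms @ 6 + 642.857ms (3/2)
7. 3214.286ms @ 15/2 + 214.286ms (1/2)
8. 3428.571ms @ 8 + 428.571ms (1)
9. 3857.143ms @ 9 + 642.857ms (3/2)
10. 4500.0ms @ 21/2 + 642.857ms (3/2)

note 3 onset = 3b = 1285.714ms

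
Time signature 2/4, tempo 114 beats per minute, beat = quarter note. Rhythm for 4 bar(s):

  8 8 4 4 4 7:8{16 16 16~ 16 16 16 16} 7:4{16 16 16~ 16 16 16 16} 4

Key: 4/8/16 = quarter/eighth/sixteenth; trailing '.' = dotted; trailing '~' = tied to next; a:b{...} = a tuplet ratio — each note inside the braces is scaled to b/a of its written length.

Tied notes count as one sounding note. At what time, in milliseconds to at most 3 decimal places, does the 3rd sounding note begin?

1. 0.0ms @ 0 + 263.158ms (1/2)
2. 263.158ms @ 1/2 + 263.158ms (1/2)
3. 526.316ms @ 1 + 526.316ms (1)
4. 1052.632ms @ 2 + 526.316ms (1)
5. 1578.947ms @ 3 + 526.316ms (1)
6. 2105.263ms @ 4 + 150.376ms (2/7)
7. 2255.639ms @ 30/7 + 150.376ms (2/7)
8. 2406.015ms @ 32/7 + 300.752ms (4/7)
9. 2706.767ms @ 36/7 + 150.376ms (2/7)
10. 2857.143ms @ 38/7 + 150.376ms (2/7)
11. 3007.519ms @ 40/7 + 150.376ms (2/7)
12. 3157.895ms @ 6 + 75.188ms (1/7)
13. 3233.083ms @ 43/7 + 75.188ms (1/7)
14. 3308.271ms @ 44/7 + 150.376ms (2/7)
15. 3458.647ms @ 46/7 + 75.188ms (1/7)
16. 3533.835ms @ 47/7 + 75.188ms (1/7)
17. 3609.023ms @ 48/7 + 75.188ms (1/7)
18. 3684.211ms @ 7 + 526.316ms (1)

note 3 onset = 1b = 526.316ms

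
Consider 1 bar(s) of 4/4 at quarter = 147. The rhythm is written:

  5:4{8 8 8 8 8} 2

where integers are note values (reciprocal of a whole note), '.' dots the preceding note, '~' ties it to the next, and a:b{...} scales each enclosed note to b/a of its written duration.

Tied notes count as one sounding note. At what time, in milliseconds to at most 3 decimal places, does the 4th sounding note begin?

note 4 onset = 6/5b = 489.796ms

1. 0.0ms @ 0 + 163.265ms (2/5)
2. 163.265ms @ 2/5 + 163.265ms (2/5)
3. 326.531ms @ 4/5 + 163.265ms (2/5)
4. 489.796ms @ 6/5 + 163.265ms (2/5)
5. 653.061ms @ 8/5 + 163.265ms (2/5)
6. 816.327ms @ 2 + 816.327ms (2)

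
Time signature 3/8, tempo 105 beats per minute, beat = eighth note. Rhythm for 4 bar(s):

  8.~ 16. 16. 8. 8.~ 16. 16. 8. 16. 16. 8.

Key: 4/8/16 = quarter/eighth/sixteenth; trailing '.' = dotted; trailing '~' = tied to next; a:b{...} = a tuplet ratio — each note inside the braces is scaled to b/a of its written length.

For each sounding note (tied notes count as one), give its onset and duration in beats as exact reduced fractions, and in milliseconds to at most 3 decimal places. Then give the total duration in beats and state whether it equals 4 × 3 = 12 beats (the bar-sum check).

1) 0.0ms=0b +1285.714ms=9/4b
2) 1285.714ms=9/4b +428.571ms=3/4b
3) 1714.286ms=3b +857.143ms=3/2b
4) 2571.429ms=9/2b +1285.714ms=9/4b
5) 3857.143ms=27/4b +428.571ms=3/4b
6) 4285.714ms=15/2b +857.143ms=3/2b
7) 5142.857ms=9b +428.571ms=3/4b
8) 5571.429ms=39/4b +428.571ms=3/4b
9) 6000.0ms=21/2b +857.143ms=3/2b
Σ=12b of 12 (105bpm 3/8) — PASS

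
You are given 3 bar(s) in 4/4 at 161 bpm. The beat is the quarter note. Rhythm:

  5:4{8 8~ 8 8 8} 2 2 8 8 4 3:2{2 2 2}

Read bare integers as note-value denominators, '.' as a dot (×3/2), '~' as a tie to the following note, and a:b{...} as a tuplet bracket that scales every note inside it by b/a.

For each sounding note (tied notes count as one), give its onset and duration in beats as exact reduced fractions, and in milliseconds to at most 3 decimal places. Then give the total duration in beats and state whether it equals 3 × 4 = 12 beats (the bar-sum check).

1) 0.0ms=0b +149.068ms=2/5b
2) 149.068ms=2/5b +298.137ms=4/5b
3) 447.205ms=6/5b +149.068ms=2/5b
4) 596.273ms=8/5b +149.068ms=2/5b
5) 745.342ms=2b +745.342ms=2b
6) 1490.683ms=4b +745.342ms=2b
7) 2236.025ms=6b +186.335ms=1/2b
8) 2422.36ms=13/2b +186.335ms=1/2b
9) 2608.696ms=7b +372.671ms=1b
10) 2981.366ms=8b +496.894ms=4/3b
11) 3478.261ms=28/3b +496.894ms=4/3b
12) 3975.155ms=32/3b +496.894ms=4/3b
Σ=12b of 12 (161bpm 4/4) — PASS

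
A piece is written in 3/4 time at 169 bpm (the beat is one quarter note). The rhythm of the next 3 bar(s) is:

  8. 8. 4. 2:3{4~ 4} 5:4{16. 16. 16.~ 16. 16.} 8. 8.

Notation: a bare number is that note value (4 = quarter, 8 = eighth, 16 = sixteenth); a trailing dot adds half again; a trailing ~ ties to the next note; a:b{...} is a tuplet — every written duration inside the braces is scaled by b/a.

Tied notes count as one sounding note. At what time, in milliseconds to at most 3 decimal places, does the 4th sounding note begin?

1. 0.0ms @ 0 + 266.272ms (3/4)
2. 266.272ms @ 3/4 + 266.272ms (3/4)
3. 532.544ms @ 3/2 + 532.544ms (3/2)
4. 1065.089ms @ 3 + 1065.089ms (3)
5. 2130.178ms @ 6 + 106.509ms (3/10)
6. 2236.686ms @ 63/10 + 106.509ms (3/10)
7. 2343.195ms @ 33/5 + 213.018ms (3/5)
8. 2556.213ms @ 36/5 + 106.509ms (3/10)
9. 2662.722ms @ 15/2 + 266.272ms (3/4)
10. 2928.994ms @ 33/4 + 266.272ms (3/4)

note 4 onset = 3b = 1065.089ms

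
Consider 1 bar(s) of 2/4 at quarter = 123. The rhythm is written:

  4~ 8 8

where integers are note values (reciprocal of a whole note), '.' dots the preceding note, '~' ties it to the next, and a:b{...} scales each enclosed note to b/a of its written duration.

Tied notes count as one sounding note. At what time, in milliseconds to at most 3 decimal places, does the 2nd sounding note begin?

1. 0.0ms @ 0 + 731.707ms (3/2)
2. 731.707ms @ 3/2 + 243.902ms (1/2)

note 2 onset = 3/2b = 731.707ms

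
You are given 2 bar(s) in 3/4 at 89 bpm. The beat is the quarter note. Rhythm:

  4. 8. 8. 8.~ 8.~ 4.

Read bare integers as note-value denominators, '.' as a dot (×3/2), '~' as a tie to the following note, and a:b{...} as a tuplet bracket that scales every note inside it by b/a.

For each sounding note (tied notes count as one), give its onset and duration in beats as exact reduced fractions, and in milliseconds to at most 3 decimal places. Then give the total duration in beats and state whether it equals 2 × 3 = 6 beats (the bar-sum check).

1) 0.0ms=0b +1011.236ms=3/2b
2) 1011.236ms=3/2b +505.618ms=3/4b
3) 1516.854ms=9/4b +505.618ms=3/4b
4) 2022.472ms=3b +2022.472ms=3b
Σ=6b of 6 (89bpm 3/4) — PASS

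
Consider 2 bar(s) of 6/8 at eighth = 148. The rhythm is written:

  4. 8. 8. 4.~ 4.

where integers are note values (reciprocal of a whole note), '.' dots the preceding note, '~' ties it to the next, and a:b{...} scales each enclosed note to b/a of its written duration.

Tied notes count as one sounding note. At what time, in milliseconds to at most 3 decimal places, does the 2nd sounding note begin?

1. 0.0ms @ 0 + 1216.216ms (3)
2. 1216.216ms @ 3 + 608.108ms (3/2)
3. 1824.324ms @ 9/2 + 608.108ms (3/2)
4. 2432.432ms @ 6 + 2432.432ms (6)

note 2 onset = 3b = 1216.216ms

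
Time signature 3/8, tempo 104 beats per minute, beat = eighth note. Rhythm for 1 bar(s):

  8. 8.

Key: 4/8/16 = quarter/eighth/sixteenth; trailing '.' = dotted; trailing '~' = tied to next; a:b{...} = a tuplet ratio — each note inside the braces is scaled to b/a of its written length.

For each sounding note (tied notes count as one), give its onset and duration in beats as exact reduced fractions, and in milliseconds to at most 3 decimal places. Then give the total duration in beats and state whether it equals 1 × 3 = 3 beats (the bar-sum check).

1) 0.0ms=0b +865.385ms=3/2b
2) 865.385ms=3/2b +865.385ms=3/2b
Σ=3b of 3 (104bpm 3/8) — PASS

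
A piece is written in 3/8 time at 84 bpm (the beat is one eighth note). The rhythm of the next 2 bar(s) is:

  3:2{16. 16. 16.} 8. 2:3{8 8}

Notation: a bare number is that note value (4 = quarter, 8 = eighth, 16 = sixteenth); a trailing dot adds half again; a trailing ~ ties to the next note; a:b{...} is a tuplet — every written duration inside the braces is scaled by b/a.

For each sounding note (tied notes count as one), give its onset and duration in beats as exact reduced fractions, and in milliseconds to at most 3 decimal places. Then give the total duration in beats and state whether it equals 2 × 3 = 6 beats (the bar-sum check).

1) 0.0ms=0b +357.143ms=1/2b
2) 357.143ms=1/2b +357.143ms=1/2b
3) 714.286ms=1b +357.143ms=1/2b
4) 1071.429ms=3/2b +1071.429ms=3/2b
5) 2142.857ms=3b +1071.429ms=3/2b
6) 3214.286ms=9/2b +1071.429ms=3/2b
Σ=6b of 6 (84bpm 3/8) — PASS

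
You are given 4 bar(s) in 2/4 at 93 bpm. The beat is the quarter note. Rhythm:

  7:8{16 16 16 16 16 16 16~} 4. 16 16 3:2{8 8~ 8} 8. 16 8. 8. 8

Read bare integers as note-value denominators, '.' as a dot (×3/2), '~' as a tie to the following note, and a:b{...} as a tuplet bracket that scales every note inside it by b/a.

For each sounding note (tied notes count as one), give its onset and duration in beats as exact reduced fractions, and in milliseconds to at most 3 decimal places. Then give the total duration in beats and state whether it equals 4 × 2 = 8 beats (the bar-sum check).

1) 0.0ms=0b +184.332ms=2/7b
2) 184.332ms=2/7b +184.332ms=2/7b
3) 368.664ms=4/7b +184.332ms=2/7b
4) 552.995ms=6/7b +184.332ms=2/7b
5) 737.327ms=8/7b +184.332ms=2/7b
6) 921.659ms=10/7b +184.332ms=2/7b
7) 1105.991ms=12/7b +1152.074ms=25/14b
8) 2258.065ms=7/2b +161.29ms=1/4b
9) 2419.355ms=15/4b +161.29ms=1/4b
10) 2580.645ms=4b +215.054ms=1/3b
11) 2795.699ms=13/3b +430.108ms=2/3b
12) 3225.806ms=5b +483.871ms=3/4b
13) 3709.677ms=23/4b +161.29ms=1/4b
14) 3870.968ms=6b +483.871ms=3/4b
15) 4354.839ms=27/4b +483.871ms=3/4b
16) 4838.71ms=15/2b +322.581ms=1/2b
Σ=8b of 8 (93bpm 2/4) — PASS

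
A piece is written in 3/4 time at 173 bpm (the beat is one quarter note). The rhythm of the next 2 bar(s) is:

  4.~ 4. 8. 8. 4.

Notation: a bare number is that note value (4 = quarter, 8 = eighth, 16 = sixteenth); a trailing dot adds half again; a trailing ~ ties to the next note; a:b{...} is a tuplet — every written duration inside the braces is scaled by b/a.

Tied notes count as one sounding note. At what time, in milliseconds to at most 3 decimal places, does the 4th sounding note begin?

1. 0.0ms @ 0 + 1040.462ms (3)
2. 1040.462ms @ 3 + 260.116ms (3/4)
3. 1300.578ms @ 15/4 + 260.116ms (3/4)
4. 1560.694ms @ 9/2 + 520.231ms (3/2)

note 4 onset = 9/2b = 1560.694ms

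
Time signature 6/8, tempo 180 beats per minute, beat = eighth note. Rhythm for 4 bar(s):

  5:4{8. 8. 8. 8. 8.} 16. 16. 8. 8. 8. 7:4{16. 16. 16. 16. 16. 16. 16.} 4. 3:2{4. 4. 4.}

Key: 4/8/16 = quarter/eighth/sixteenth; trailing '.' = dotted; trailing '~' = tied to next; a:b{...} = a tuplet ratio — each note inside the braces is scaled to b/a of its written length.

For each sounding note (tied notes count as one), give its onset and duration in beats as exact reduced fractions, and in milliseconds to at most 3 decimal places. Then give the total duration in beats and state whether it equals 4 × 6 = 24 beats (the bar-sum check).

1) 0.0ms=0b +400.0ms=6/5b
2) 400.0ms=6/5b +400.0ms=6/5b
3) 800.0ms=12/5b +400.0ms=6/5b
4) 1200.0ms=18/5b +400.0ms=6/5b
5) 1600.0ms=24/5b +400.0ms=6/5b
6) 2000.0ms=6b +250.0ms=3/4b
7) 2250.0ms=27/4b +250.0ms=3/4b
8) 2500.0ms=15/2b +500.0ms=3/2b
9) 3000.0ms=9b +500.0ms=3/2b
10) 3500.0ms=21/2b +500.0ms=3/2b
11) 4000.0ms=12b +142.857ms=3/7b
12) 4142.857ms=87/7b +142.857ms=3/7b
13) 4285.714ms=90/7b +142.857ms=3/7b
14) 4428.571ms=93/7b +142.857ms=3/7b
15) 4571.429ms=96/7b +142.857ms=3/7b
16) 4714.286ms=99/7b +142.857ms=3/7b
17) 4857.143ms=102/7b +142.857ms=3/7b
18) 5000.0ms=15b +1000.0ms=3b
19) 6000.0ms=18b +666.667ms=2b
20) 6666.667ms=20b +666.667ms=2b
21) 7333.333ms=22b +666.667ms=2b
Σ=24b of 24 (180bpm 6/8) — PASS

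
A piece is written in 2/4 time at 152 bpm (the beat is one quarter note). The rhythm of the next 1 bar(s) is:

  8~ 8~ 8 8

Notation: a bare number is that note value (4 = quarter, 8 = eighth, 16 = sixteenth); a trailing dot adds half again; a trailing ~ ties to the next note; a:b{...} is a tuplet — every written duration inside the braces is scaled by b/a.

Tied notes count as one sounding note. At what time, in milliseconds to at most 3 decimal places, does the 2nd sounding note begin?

1. 0.0ms @ 0 + 592.105ms (3/2)
2. 592.105ms @ 3/2 + 197.368ms (1/2)

note 2 onset = 3/2b = 592.105ms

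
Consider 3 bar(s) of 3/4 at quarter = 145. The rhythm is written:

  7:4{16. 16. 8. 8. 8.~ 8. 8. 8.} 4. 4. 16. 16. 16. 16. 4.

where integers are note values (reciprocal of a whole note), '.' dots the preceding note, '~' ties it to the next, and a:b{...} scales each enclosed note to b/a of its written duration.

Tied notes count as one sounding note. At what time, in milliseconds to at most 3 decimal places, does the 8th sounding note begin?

1. 0.0ms @ 0 + 88.67ms (3/14)
2. 88.67ms @ 3/14 + 88.67ms (3/14)
3. 177.34ms @ 3/7 + 177.34ms (3/7)
4. 354.68ms @ 6/7 + 177.34ms (3/7)
5. 532.02ms @ 9/7 + 354.68ms (6/7)
6. 886.7ms @ 15/7 + 177.34ms (3/7)
7. 1064.039ms @ 18/7 + 177.34ms (3/7)
8. 1241.379ms @ 3 + 620.69ms (3/2)
9. 1862.069ms @ 9/2 + 620.69ms (3/2)
10. 2482.759ms @ 6 + 155.172ms (3/8)
11. 2637.931ms @ 51/8 + 155.172ms (3/8)
12. 2793.103ms @ 27/4 + 155.172ms (3/8)
13. 2948.276ms @ 57/8 + 155.172ms (3/8)
14. 3103.448ms @ 15/2 + 620.69ms (3/2)

note 8 onset = 3b = 1241.379ms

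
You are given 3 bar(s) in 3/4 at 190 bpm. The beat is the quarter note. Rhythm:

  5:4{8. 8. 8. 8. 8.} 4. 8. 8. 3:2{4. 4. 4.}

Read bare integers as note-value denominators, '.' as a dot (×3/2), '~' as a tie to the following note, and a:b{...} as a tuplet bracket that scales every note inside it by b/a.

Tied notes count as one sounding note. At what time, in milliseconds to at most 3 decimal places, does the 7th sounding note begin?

note 7 onset = 9/2b = 1421.053ms

1. 0.0ms @ 0 + 189.474ms (3/5)
2. 189.474ms @ 3/5 + 189.474ms (3/5)
3. 378.947ms @ 6/5 + 189.474ms (3/5)
4. 568.421ms @ 9/5 + 189.474ms (3/5)
5. 757.895ms @ 12/5 + 189.474ms (3/5)
6. 947.368ms @ 3 + 473.684ms (3/2)
7. 1421.053ms @ 9/2 + 236.842ms (3/4)
8. 1657.895ms @ 21/4 + 236.842ms (3/4)
9. 1894.737ms @ 6 + 315.789ms (1)
10. 2210.526ms @ 7 + 315.789ms (1)
11. 2526.316ms @ 8 + 315.789ms (1)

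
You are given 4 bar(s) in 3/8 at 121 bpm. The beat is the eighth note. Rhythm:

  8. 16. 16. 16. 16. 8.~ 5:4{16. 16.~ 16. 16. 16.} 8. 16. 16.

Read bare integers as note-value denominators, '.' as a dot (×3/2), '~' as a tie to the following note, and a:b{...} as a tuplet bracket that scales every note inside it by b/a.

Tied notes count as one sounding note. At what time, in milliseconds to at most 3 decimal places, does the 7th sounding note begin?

1. 0.0ms @ 0 + 743.802ms (3/2)
2. 743.802ms @ 3/2 + 371.901ms (3/4)
3. 1115.702ms @ 9/4 + 371.901ms (3/4)
4. 1487.603ms @ 3 + 371.901ms (3/4)
5. 1859.504ms @ 15/4 + 371.901ms (3/4)
6. 2231.405ms @ 9/2 + 1041.322ms (21/10)
7. 3272.727ms @ 33/5 + 595.041ms (6/5)
8. 3867.769ms @ 39/5 + 297.521ms (3/5)
9. 4165.289ms @ 42/5 + 297.521ms (3/5)
10. 4462.81ms @ 9 + 743.802ms (3/2)
11. 5206.612ms @ 21/2 + 371.901ms (3/4)
12. 5578.512ms @ 45/4 + 371.901ms (3/4)

note 7 onset = 33/5b = 3272.727ms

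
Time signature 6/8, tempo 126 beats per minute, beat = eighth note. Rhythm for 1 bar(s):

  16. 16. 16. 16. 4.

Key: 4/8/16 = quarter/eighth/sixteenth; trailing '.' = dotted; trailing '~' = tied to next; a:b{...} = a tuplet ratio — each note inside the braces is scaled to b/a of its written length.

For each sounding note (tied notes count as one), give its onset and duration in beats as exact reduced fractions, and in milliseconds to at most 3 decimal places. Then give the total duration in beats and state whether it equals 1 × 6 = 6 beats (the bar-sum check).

1) 0.0ms=0b +357.143ms=3/4b
2) 357.143ms=3/4b +357.143ms=3/4b
3) 714.286ms=3/2b +357.143ms=3/4b
4) 1071.429ms=9/4b +357.143ms=3/4b
5) 1428.571ms=3b +1428.571ms=3b
Σ=6b of 6 (126bpm 6/8) — PASS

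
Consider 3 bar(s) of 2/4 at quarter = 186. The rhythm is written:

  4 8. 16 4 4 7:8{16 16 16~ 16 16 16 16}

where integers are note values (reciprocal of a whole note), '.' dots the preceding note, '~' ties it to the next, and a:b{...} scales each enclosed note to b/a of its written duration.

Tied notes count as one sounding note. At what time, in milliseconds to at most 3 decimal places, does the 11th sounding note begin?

note 11 onset = 40/7b = 1843.318ms

1. 0.0ms @ 0 + 322.581ms (1)
2. 322.581ms @ 1 + 241.935ms (3/4)
3. 564.516ms @ 7/4 + 80.645ms (1/4)
4. 645.161ms @ 2 + 322.581ms (1)
5. 967.742ms @ 3 + 322.581ms (1)
6. 1290.323ms @ 4 + 92.166ms (2/7)
7. 1382.488ms @ 30/7 + 92.166ms (2/7)
8. 1474.654ms @ 32/7 + 184.332ms (4/7)
9. 1658.986ms @ 36/7 + 92.166ms (2/7)
10. 1751.152ms @ 38/7 + 92.166ms (2/7)
11. 1843.318ms @ 40/7 + 92.166ms (2/7)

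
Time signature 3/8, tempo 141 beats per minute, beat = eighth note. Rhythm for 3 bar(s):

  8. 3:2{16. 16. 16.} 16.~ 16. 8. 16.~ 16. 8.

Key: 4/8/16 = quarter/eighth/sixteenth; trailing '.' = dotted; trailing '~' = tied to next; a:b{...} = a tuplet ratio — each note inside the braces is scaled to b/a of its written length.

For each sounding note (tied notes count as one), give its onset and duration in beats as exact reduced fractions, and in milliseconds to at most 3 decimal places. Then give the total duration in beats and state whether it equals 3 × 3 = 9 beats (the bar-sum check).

1) 0.0ms=0b +638.298ms=3/2b
2) 638.298ms=3/2b +212.766ms=1/2b
3) 851.064ms=2b +212.766ms=1/2b
4) 1063.83ms=5/2b +212.766ms=1/2b
5) 1276.596ms=3b +638.298ms=3/2b
6) 1914.894ms=9/2b +638.298ms=3/2b
7) 2553.191ms=6b +638.298ms=3/2b
8) 3191.489ms=15/2b +638.298ms=3/2b
Σ=9b of 9 (141bpm 3/8) — PASS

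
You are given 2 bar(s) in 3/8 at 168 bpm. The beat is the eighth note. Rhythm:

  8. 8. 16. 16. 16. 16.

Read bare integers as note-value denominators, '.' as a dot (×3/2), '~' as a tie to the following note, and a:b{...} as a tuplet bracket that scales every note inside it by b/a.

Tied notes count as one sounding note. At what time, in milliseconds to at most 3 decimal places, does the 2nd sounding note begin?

1. 0.0ms @ 0 + 535.714ms (3/2)
2. 535.714ms @ 3/2 + 535.714ms (3/2)
3. 1071.429ms @ 3 + 267.857ms (3/4)
4. 1339.286ms @ 15/4 + 267.857ms (3/4)
5. 1607.143ms @ 9/2 + 267.857ms (3/4)
6. 1875.0ms @ 21/4 + 267.857ms (3/4)

note 2 onset = 3/2b = 535.714ms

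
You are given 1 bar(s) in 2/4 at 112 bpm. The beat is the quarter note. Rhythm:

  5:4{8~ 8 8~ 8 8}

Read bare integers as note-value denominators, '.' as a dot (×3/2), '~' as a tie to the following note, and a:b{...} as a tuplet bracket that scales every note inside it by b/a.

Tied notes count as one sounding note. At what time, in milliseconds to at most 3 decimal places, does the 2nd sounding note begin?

note 2 onset = 4/5b = 428.571ms

1. 0.0ms @ 0 + 428.571ms (4/5)
2. 428.571ms @ 4/5 + 428.571ms (4/5)
3. 857.143ms @ 8/5 + 214.286ms (2/5)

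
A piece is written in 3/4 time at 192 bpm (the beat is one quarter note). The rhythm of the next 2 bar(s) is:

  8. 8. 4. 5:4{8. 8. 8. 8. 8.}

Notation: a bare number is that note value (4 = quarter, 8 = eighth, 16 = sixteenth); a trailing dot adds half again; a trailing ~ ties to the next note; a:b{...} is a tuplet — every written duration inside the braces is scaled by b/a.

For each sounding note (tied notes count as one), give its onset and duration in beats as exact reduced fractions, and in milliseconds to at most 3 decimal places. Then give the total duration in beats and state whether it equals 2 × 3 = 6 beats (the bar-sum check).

1) 0.0ms=0b +234.375ms=3/4b
2) 234.375ms=3/4b +234.375ms=3/4b
3) 468.75ms=3/2b +468.75ms=3/2b
4) 937.5ms=3b +187.5ms=3/5b
5) 1125.0ms=18/5b +187.5ms=3/5b
6) 1312.5ms=21/5b +187.5ms=3/5b
7) 1500.0ms=24/5b +187.5ms=3/5b
8) 1687.5ms=27/5b +187.5ms=3/5b
Σ=6b of 6 (192bpm 3/4) — PASS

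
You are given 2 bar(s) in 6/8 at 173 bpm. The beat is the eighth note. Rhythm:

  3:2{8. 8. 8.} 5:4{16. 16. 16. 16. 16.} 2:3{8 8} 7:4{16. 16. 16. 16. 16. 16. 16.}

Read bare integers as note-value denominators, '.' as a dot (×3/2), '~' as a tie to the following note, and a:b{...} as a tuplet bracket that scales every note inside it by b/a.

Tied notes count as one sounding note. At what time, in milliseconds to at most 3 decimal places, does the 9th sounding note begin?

note 9 onset = 6b = 2080.925ms

1. 0.0ms @ 0 + 346.821ms (1)
2. 346.821ms @ 1 + 346.821ms (1)
3. 693.642ms @ 2 + 346.821ms (1)
4. 1040.462ms @ 3 + 208.092ms (3/5)
5. 1248.555ms @ 18/5 + 208.092ms (3/5)
6. 1456.647ms @ 21/5 + 208.092ms (3/5)
7. 1664.74ms @ 24/5 + 208.092ms (3/5)
8. 1872.832ms @ 27/5 + 208.092ms (3/5)
9. 2080.925ms @ 6 + 520.231ms (3/2)
10. 2601.156ms @ 15/2 + 520.231ms (3/2)
11. 3121.387ms @ 9 + 148.637ms (3/7)
12. 3270.025ms @ 66/7 + 148.637ms (3/7)
13. 3418.662ms @ 69/7 + 148.637ms (3/7)
14. 3567.3ms @ 72/7 + 148.637ms (3/7)
15. 3715.937ms @ 75/7 + 148.637ms (3/7)
16. 3864.575ms @ 78/7 + 148.637ms (3/7)
17. 4013.212ms @ 81/7 + 148.637ms (3/7)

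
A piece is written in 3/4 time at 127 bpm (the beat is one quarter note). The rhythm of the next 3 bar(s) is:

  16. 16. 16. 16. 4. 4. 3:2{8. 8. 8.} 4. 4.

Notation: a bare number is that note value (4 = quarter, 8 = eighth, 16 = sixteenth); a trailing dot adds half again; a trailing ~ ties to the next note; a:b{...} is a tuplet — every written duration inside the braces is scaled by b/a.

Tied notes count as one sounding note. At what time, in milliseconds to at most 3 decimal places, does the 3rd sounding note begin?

1. 0.0ms @ 0 + 177.165ms (3/8)
2. 177.165ms @ 3/8 + 177.165ms (3/8)
3. 354.331ms @ 3/4 + 177.165ms (3/8)
4. 531.496ms @ 9/8 + 177.165ms (3/8)
5. 708.661ms @ 3/2 + 708.661ms (3/2)
6. 1417.323ms @ 3 + 708.661ms (3/2)
7. 2125.984ms @ 9/2 + 236.22ms (1/2)
8. 2362.205ms @ 5 + 236.22ms (1/2)
9. 2598.425ms @ 11/2 + 236.22ms (1/2)
10. 2834.646ms @ 6 + 708.661ms (3/2)
11. 3543.307ms @ 15/2 + 708.661ms (3/2)

note 3 onset = 3/4b = 354.331ms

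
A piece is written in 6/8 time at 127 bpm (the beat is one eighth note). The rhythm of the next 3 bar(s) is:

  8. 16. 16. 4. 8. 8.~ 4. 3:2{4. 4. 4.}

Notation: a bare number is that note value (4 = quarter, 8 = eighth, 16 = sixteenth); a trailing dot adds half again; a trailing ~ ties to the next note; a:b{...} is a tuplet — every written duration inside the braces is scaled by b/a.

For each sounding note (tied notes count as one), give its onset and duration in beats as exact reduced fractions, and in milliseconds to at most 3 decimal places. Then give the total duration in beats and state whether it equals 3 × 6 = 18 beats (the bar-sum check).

1) 0.0ms=0b +708.661ms=3/2b
2) 708.661ms=3/2b +354.331ms=3/4b
3) 1062.992ms=9/4b +354.331ms=3/4b
4) 1417.323ms=3b +1417.323ms=3b
5) 2834.646ms=6b +708.661ms=3/2b
6) 3543.307ms=15/2b +2125.984ms=9/2b
7) 5669.291ms=12b +944.882ms=2b
8) 6614.173ms=14b +944.882ms=2b
9) 7559.055ms=16b +944.882ms=2b
Σ=18b of 18 (127bpm 6/8) — PASS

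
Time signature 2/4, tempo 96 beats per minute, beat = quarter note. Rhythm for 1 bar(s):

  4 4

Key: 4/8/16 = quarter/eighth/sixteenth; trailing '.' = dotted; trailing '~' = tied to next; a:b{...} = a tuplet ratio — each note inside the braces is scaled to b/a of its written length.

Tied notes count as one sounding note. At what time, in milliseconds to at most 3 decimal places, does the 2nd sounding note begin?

1. 0.0ms @ 0 + 625.0ms (1)
2. 625.0ms @ 1 + 625.0ms (1)

note 2 onset = 1b = 625.0ms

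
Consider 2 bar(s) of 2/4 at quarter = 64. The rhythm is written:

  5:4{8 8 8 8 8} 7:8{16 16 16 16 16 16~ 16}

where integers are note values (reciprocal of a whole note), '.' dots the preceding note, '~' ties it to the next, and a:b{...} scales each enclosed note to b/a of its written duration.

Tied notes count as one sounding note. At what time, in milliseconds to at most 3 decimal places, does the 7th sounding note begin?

note 7 onset = 16/7b = 2142.857ms

1. 0.0ms @ 0 + 375.0ms (2/5)
2. 375.0ms @ 2/5 + 375.0ms (2/5)
3. 750.0ms @ 4/5 + 375.0ms (2/5)
4. 1125.0ms @ 6/5 + 375.0ms (2/5)
5. 1500.0ms @ 8/5 + 375.0ms (2/5)
6. 1875.0ms @ 2 + 267.857ms (2/7)
7. 2142.857ms @ 16/7 + 267.857ms (2/7)
8. 2410.714ms @ 18/7 + 267.857ms (2/7)
9. 2678.571ms @ 20/7 + 267.857ms (2/7)
10. 2946.429ms @ 22/7 + 267.857ms (2/7)
11. 3214.286ms @ 24/7 + 535.714ms (4/7)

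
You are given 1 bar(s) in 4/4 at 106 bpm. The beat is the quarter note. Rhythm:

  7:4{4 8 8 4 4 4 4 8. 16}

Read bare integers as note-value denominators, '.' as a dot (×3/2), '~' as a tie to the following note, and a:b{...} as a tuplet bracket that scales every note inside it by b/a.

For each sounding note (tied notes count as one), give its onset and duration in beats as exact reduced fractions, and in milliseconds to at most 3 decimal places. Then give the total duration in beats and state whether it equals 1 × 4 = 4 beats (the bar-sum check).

1) 0.0ms=0b +323.45ms=4/7b
2) 323.45ms=4/7b +161.725ms=2/7b
3) 485.175ms=6/7b +161.725ms=2/7b
4) 646.9ms=8/7b +323.45ms=4/7b
5) 970.35ms=12/7b +323.45ms=4/7b
6) 1293.801ms=16/7b +323.45ms=4/7b
7) 1617.251ms=20/7b +323.45ms=4/7b
8) 1940.701ms=24/7b +242.588ms=3/7b
9) 2183.288ms=27/7b +80.863ms=1/7b
Σ=4b of 4 (106bpm 4/4) — PASS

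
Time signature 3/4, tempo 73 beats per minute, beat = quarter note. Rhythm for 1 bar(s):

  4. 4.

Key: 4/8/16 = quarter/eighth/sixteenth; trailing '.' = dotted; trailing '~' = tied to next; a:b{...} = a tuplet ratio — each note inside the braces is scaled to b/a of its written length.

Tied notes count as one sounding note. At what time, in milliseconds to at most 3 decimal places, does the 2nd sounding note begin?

1. 0.0ms @ 0 + 1232.877ms (3/2)
2. 1232.877ms @ 3/2 + 1232.877ms (3/2)

note 2 onset = 3/2b = 1232.877ms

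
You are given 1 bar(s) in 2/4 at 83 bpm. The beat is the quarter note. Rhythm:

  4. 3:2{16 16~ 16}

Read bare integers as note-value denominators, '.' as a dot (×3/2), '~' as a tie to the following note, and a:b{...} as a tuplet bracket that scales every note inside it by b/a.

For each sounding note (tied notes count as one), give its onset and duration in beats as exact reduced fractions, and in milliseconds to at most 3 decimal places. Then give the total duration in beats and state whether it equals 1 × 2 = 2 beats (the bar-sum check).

1) 0.0ms=0b +1084.337ms=3/2b
2) 1084.337ms=3/2b +120.482ms=1/6b
3) 1204.819ms=5/3b +240.964ms=1/3b
Σ=2b of 2 (83bpm 2/4) — PASS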